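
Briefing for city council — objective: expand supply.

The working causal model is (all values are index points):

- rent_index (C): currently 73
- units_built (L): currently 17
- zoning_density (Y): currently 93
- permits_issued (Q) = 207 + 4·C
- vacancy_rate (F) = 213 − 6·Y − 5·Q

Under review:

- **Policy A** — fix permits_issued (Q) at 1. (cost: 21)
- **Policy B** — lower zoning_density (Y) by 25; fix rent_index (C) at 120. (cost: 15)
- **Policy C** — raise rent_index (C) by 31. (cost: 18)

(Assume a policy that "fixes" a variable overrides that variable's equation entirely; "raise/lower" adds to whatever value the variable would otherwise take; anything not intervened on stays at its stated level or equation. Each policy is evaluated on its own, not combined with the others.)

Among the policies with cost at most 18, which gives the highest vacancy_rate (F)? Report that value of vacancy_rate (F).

-3460

Policy B (Y − 25, C := 120):
  C = 120
  Y = 93 − 25 = 68
  Q = 207 + 4·120 = 687
  F = 213 − 6·68 − 5·687 = -3630
Policy C (C + 31):
  C = 73 + 31 = 104
  Y = 93
  Q = 207 + 4·104 = 623
  F = 213 − 6·93 − 5·623 = -3460
Comparing — Policy B: F=-3630, Policy C: F=-3460. Highest is -3460 (Policy C).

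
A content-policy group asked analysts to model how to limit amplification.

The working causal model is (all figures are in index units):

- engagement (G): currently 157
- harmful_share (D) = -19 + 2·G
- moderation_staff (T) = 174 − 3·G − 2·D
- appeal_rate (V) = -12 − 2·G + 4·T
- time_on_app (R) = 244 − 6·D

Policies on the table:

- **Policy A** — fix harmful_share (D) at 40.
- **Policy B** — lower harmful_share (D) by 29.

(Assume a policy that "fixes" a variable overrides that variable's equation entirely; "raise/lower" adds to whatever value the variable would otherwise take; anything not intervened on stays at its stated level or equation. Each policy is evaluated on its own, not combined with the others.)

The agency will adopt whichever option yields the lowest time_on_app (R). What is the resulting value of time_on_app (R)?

Policy A (D := 40):
  G = 157
  D = 40
  R = 244 − 6·40 = 4
Policy B (D − 29):
  G = 157
  D = -19 + 2·157 (−29 from intervention) = 266
  R = 244 − 6·266 = -1352
Comparing — Policy A: R=4, Policy B: R=-1352. Lowest is -1352 (Policy B).

-1352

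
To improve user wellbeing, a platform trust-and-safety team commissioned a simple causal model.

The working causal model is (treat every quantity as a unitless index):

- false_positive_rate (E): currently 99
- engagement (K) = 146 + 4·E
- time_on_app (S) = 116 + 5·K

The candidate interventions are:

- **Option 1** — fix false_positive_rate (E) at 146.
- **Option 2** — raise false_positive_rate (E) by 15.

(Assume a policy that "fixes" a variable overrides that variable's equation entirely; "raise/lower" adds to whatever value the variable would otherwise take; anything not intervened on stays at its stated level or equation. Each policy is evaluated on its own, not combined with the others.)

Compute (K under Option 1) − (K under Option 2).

128

Option 1 (E := 146):
  E = 146
  K = 146 + 4·146 = 730
Option 2 (E + 15):
  E = 99 + 15 = 114
  K = 146 + 4·114 = 602
K: 730 − 602 = 128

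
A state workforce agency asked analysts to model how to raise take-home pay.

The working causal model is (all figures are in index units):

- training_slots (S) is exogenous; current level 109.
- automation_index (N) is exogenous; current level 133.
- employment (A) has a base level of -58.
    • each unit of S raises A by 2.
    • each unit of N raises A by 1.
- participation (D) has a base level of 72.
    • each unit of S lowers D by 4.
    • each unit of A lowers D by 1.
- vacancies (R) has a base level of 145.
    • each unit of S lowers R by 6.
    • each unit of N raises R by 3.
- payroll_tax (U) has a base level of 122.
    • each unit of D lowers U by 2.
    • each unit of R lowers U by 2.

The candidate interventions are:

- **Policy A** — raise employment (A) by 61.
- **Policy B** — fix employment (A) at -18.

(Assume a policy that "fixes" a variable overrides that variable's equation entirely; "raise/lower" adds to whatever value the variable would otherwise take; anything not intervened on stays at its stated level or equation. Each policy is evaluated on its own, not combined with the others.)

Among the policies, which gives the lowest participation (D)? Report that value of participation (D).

Policy A (A + 61):
  S = 109
  N = 133
  A = -58 + 2·109 + 133 (+61 from intervention) = 354
  D = 72 − 4·109 − 354 = -718
Policy B (A := -18):
  S = 109
  N = 133
  A = -18
  D = 72 − 4·109 − (-18) = -346
Comparing — Policy A: D=-718, Policy B: D=-346. Lowest is -718 (Policy A).

-718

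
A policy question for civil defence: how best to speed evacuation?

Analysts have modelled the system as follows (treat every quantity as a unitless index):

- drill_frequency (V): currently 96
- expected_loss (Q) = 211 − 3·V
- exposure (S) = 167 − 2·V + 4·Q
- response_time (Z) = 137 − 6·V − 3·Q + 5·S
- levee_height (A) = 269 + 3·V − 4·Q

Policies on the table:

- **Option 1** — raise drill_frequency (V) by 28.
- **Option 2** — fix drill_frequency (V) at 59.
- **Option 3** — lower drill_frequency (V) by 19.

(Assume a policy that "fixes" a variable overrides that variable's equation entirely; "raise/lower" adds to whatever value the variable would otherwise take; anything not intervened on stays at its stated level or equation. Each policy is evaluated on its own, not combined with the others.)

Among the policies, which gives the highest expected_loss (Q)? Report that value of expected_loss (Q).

34

Option 1 (V + 28):
  V = 96 + 28 = 124
  Q = 211 − 3·124 = -161
Option 2 (V := 59):
  V = 59
  Q = 211 − 3·59 = 34
Option 3 (V − 19):
  V = 96 − 19 = 77
  Q = 211 − 3·77 = -20
Comparing — Option 1: Q=-161, Option 2: Q=34, Option 3: Q=-20. Highest is 34 (Option 2).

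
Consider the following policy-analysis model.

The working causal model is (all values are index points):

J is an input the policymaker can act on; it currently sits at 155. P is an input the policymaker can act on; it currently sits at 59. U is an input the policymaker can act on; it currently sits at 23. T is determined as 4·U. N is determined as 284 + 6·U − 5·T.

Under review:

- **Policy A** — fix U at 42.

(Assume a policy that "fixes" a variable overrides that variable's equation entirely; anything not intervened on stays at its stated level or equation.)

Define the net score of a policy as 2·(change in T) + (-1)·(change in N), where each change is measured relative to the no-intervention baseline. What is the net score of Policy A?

Baseline:
  U = 23
  T = 0 + 4·23 = 92
  N = 284 + 6·23 − 5·92 = -38
Policy A (U := 42):
  U = 42
  T = 0 + 4·42 = 168
  N = 284 + 6·42 − 5·168 = -304
ΔT = 168 − 92 = 76; ΔN = -304 − (-38) = -266
Score = 2·76 + (-1)·(-266) = 418

418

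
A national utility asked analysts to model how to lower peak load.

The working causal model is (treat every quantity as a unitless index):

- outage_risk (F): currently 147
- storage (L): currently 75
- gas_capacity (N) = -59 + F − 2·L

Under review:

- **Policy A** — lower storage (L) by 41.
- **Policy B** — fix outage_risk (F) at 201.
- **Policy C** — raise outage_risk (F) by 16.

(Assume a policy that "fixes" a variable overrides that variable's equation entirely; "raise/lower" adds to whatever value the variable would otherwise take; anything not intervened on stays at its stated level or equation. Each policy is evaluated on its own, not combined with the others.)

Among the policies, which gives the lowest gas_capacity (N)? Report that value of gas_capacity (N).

-46

Policy A (L − 41):
  F = 147
  L = 75 − 41 = 34
  N = -59 + 147 − 2·34 = 20
Policy B (F := 201):
  F = 201
  L = 75
  N = -59 + 201 − 2·75 = -8
Policy C (F + 16):
  F = 147 + 16 = 163
  L = 75
  N = -59 + 163 − 2·75 = -46
Comparing — Policy A: N=20, Policy B: N=-8, Policy C: N=-46. Lowest is -46 (Policy C).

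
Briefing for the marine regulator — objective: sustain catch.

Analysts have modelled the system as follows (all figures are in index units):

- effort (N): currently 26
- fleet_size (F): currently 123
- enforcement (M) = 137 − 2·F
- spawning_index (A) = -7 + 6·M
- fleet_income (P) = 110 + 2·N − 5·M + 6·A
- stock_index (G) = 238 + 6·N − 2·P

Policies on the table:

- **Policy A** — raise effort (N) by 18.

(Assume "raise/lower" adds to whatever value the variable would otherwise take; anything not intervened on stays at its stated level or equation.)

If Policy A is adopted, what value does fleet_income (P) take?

Policy A (N + 18):
  N = 26 + 18 = 44
  F = 123
  M = 137 − 2·123 = -109
  A = -7 + 6·(-109) = -661
  P = 110 + 2·44 − 5·(-109) + 6·(-661) = -3223

-3223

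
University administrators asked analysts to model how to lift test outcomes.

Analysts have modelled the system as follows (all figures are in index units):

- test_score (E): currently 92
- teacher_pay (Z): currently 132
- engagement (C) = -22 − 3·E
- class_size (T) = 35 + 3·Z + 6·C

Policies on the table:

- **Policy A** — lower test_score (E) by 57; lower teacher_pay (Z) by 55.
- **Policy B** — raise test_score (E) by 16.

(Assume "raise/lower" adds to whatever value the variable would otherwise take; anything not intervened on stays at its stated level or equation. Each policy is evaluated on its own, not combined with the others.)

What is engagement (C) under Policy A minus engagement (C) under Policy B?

Policy A (E − 57, Z − 55):
  E = 92 − 57 = 35
  C = -22 − 3·35 = -127
Policy B (E + 16):
  E = 92 + 16 = 108
  C = -22 − 3·108 = -346
C: -127 − (-346) = 219

219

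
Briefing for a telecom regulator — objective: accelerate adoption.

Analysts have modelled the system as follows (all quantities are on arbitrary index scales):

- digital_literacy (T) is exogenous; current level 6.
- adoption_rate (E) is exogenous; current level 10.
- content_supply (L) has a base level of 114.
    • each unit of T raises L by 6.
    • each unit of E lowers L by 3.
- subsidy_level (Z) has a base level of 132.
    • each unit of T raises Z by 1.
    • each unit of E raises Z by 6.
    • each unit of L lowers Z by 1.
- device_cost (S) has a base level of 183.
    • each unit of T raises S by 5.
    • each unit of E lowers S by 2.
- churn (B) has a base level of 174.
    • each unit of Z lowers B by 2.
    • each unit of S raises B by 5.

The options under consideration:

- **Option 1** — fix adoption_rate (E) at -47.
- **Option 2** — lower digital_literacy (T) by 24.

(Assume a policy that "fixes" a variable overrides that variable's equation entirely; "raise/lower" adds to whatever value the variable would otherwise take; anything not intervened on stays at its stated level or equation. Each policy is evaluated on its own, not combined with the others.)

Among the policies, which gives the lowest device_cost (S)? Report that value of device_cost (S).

73

Option 1 (E := -47):
  T = 6
  E = -47
  S = 183 + 5·6 − 2·(-47) = 307
Option 2 (T − 24):
  T = 6 − 24 = -18
  E = 10
  S = 183 + 5·(-18) − 2·10 = 73
Comparing — Option 1: S=307, Option 2: S=73. Lowest is 73 (Option 2).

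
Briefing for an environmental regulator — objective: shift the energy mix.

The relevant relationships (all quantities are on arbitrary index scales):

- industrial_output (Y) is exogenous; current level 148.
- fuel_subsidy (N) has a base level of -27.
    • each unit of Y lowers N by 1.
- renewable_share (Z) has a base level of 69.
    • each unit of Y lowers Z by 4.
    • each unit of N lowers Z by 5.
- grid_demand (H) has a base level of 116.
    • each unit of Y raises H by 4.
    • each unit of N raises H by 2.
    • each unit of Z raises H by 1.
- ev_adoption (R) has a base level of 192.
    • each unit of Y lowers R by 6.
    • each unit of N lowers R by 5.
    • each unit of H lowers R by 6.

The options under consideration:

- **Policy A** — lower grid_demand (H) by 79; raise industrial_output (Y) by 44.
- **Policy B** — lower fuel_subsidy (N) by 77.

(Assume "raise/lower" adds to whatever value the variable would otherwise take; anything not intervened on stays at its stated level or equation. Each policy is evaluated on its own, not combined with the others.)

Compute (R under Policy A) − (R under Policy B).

Policy A (H − 79, Y + 44):
  Y = 148 + 44 = 192
  N = -27 − 192 = -219
  Z = 69 − 4·192 − 5·(-219) = 396
  H = 116 + 4·192 + 2·(-219) + 396 (−79 from intervention) = 763
  R = 192 − 6·192 − 5·(-219) − 6·763 = -4443
Policy B (N − 77):
  Y = 148
  N = -27 − 148 (−77 from intervention) = -252
  Z = 69 − 4·148 − 5·(-252) = 737
  H = 116 + 4·148 + 2·(-252) + 737 = 941
  R = 192 − 6·148 − 5·(-252) − 6·941 = -5082
R: -4443 − (-5082) = 639

639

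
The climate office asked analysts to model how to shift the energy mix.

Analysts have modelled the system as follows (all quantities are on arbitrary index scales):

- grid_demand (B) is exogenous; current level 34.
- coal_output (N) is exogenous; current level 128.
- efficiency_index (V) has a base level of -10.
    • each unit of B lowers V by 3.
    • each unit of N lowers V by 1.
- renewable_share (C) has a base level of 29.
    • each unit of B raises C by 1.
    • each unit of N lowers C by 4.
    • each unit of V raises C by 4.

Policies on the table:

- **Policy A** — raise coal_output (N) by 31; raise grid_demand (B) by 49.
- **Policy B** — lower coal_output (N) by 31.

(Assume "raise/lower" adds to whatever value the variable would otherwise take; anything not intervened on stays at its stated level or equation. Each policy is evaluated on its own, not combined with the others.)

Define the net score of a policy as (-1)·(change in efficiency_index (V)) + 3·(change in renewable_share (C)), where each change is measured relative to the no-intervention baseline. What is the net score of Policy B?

713

Baseline:
  B = 34
  N = 128
  V = -10 − 3·34 − 128 = -240
  C = 29 + 34 − 4·128 + 4·(-240) = -1409
Policy B (N − 31):
  B = 34
  N = 128 − 31 = 97
  V = -10 − 3·34 − 97 = -209
  C = 29 + 34 − 4·97 + 4·(-209) = -1161
ΔV = -209 − (-240) = 31; ΔC = -1161 − (-1409) = 248
Score = (-1)·31 + 3·248 = 713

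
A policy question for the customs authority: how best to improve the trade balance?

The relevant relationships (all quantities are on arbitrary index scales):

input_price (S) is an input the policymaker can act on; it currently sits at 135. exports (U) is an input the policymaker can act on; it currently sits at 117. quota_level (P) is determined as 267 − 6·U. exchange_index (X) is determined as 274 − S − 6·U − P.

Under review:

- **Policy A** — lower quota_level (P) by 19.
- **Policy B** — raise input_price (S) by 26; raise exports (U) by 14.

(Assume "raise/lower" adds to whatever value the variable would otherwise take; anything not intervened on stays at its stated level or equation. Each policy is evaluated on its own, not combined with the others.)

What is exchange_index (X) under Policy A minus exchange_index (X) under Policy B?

45

Policy A (P − 19):
  S = 135
  U = 117
  P = 267 − 6·117 (−19 from intervention) = -454
  X = 274 − 135 − 6·117 − (-454) = -109
Policy B (S + 26, U + 14):
  S = 135 + 26 = 161
  U = 117 + 14 = 131
  P = 267 − 6·131 = -519
  X = 274 − 161 − 6·131 − (-519) = -154
X: -109 − (-154) = 45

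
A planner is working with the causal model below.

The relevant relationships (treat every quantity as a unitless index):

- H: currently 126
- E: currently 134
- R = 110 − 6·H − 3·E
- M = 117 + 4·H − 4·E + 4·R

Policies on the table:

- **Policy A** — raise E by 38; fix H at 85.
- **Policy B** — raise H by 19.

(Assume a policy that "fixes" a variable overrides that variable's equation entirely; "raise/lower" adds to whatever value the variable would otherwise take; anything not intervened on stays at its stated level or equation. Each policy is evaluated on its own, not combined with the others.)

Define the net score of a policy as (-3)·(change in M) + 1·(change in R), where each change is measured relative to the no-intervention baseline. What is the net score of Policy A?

Baseline:
  H = 126
  E = 134
  R = 110 − 6·126 − 3·134 = -1048
  M = 117 + 4·126 − 4·134 + 4·(-1048) = -4107
Policy A (E + 38, H := 85):
  H = 85
  E = 134 + 38 = 172
  R = 110 − 6·85 − 3·172 = -916
  M = 117 + 4·85 − 4·172 + 4·(-916) = -3895
ΔM = -3895 − (-4107) = 212; ΔR = -916 − (-1048) = 132
Score = (-3)·212 + 1·132 = -504

-504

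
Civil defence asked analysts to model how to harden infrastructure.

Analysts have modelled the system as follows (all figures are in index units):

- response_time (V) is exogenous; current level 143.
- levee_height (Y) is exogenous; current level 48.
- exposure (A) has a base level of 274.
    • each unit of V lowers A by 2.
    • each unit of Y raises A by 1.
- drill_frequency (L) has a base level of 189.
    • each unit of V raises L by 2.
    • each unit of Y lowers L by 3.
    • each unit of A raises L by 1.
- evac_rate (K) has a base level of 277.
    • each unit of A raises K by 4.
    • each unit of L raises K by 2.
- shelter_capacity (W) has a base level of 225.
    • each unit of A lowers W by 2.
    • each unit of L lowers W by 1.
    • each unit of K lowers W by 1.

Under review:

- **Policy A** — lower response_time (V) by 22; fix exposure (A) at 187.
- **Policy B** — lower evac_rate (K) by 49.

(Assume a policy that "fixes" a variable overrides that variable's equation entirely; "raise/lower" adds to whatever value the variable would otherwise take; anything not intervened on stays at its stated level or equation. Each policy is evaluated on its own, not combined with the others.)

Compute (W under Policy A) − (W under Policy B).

-1276

Policy A (V − 22, A := 187):
  V = 143 − 22 = 121
  Y = 48
  A = 187
  L = 189 + 2·121 − 3·48 + 187 = 474
  K = 277 + 4·187 + 2·474 = 1973
  W = 225 − 2·187 − 474 − 1973 = -2596
Policy B (K − 49):
  V = 143
  Y = 48
  A = 274 − 2·143 + 48 = 36
  L = 189 + 2·143 − 3·48 + 36 = 367
  K = 277 + 4·36 + 2·367 (−49 from intervention) = 1106
  W = 225 − 2·36 − 367 − 1106 = -1320
W: -2596 − (-1320) = -1276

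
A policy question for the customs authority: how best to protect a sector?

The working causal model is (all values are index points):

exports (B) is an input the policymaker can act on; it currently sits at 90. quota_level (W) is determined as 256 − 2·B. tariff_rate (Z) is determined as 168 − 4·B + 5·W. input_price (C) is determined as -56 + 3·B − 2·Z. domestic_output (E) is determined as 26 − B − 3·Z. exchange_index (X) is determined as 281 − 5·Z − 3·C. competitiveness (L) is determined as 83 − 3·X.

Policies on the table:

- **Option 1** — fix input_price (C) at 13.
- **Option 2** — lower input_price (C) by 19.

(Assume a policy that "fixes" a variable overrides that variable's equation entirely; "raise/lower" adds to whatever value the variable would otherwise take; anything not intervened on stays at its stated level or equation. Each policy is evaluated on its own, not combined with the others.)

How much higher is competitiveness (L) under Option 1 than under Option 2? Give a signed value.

1746

Option 1 (C := 13):
  B = 90
  W = 256 − 2·90 = 76
  Z = 168 − 4·90 + 5·76 = 188
  C = 13
  X = 281 − 5·188 − 3·13 = -698
  L = 83 − 3·(-698) = 2177
Option 2 (C − 19):
  B = 90
  W = 256 − 2·90 = 76
  Z = 168 − 4·90 + 5·76 = 188
  C = -56 + 3·90 − 2·188 (−19 from intervention) = -181
  X = 281 − 5·188 − 3·(-181) = -116
  L = 83 − 3·(-116) = 431
L: 2177 − 431 = 1746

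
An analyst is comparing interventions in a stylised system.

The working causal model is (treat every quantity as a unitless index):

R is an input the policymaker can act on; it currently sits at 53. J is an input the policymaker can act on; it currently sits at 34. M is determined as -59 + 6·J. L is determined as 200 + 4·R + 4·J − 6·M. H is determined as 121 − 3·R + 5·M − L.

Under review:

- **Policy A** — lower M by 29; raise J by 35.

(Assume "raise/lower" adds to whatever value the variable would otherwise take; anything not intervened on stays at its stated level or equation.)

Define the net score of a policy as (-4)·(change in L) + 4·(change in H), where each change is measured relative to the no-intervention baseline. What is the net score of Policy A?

Baseline:
  R = 53
  J = 34
  M = -59 + 6·34 = 145
  L = 200 + 4·53 + 4·34 − 6·145 = -322
  H = 121 − 3·53 + 5·145 − (-322) = 1009
Policy A (M − 29, J + 35):
  R = 53
  J = 34 + 35 = 69
  M = -59 + 6·69 (−29 from intervention) = 326
  L = 200 + 4·53 + 4·69 − 6·326 = -1268
  H = 121 − 3·53 + 5·326 − (-1268) = 2860
ΔL = -1268 − (-322) = -946; ΔH = 2860 − 1009 = 1851
Score = (-4)·(-946) + 4·1851 = 11188

11188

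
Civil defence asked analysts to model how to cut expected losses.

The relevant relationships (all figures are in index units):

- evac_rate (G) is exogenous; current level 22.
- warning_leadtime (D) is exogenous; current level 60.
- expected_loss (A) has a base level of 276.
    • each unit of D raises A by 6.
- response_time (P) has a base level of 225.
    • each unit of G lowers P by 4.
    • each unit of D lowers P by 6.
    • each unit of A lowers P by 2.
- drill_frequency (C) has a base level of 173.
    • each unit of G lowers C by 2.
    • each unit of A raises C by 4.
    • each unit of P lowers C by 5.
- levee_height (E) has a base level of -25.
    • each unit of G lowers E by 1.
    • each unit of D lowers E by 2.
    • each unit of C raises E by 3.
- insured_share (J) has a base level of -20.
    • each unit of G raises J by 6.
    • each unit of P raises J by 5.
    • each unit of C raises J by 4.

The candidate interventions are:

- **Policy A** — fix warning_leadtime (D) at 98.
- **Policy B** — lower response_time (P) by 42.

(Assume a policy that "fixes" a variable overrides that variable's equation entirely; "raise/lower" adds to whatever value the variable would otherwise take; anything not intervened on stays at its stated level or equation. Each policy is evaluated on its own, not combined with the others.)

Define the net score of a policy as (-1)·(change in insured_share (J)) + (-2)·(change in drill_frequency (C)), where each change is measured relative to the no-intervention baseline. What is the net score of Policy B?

-1050

Baseline:
  G = 22
  D = 60
  A = 276 + 6·60 = 636
  P = 225 − 4·22 − 6·60 − 2·636 = -1495
  C = 173 − 2·22 + 4·636 − 5·(-1495) = 10148
  J = -20 + 6·22 + 5·(-1495) + 4·10148 = 33229
Policy B (P − 42):
  G = 22
  D = 60
  A = 276 + 6·60 = 636
  P = 225 − 4·22 − 6·60 − 2·636 (−42 from intervention) = -1537
  C = 173 − 2·22 + 4·636 − 5·(-1537) = 10358
  J = -20 + 6·22 + 5·(-1537) + 4·10358 = 33859
ΔJ = 33859 − 33229 = 630; ΔC = 10358 − 10148 = 210
Score = (-1)·630 + (-2)·210 = -1050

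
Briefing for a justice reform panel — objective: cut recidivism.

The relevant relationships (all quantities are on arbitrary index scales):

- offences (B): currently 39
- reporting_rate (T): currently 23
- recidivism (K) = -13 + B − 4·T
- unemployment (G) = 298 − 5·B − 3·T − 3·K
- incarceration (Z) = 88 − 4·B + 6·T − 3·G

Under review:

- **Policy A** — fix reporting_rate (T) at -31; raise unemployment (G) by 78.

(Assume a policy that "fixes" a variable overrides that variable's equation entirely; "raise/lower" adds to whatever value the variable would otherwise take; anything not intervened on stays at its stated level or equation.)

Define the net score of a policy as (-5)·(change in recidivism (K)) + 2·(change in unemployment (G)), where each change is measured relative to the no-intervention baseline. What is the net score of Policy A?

Baseline:
  B = 39
  T = 23
  K = -13 + 39 − 4·23 = -66
  G = 298 − 5·39 − 3·23 − 3·(-66) = 232
Policy A (T := -31, G + 78):
  B = 39
  T = -31
  K = -13 + 39 − 4·(-31) = 150
  G = 298 − 5·39 − 3·(-31) − 3·150 (+78 from intervention) = -176
ΔK = 150 − (-66) = 216; ΔG = -176 − 232 = -408
Score = (-5)·216 + 2·(-408) = -1896

-1896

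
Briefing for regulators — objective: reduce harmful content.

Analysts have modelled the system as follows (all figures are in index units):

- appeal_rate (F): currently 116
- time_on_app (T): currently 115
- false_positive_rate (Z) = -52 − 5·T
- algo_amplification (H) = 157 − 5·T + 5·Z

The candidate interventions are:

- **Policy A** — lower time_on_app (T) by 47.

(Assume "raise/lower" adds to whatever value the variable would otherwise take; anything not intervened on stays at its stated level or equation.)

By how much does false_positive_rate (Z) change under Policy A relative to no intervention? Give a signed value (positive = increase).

Baseline:
  T = 115
  Z = -52 − 5·115 = -627
Policy A (T − 47):
  T = 115 − 47 = 68
  Z = -52 − 5·68 = -392
Change in Z: -392 − (-627) = 235

235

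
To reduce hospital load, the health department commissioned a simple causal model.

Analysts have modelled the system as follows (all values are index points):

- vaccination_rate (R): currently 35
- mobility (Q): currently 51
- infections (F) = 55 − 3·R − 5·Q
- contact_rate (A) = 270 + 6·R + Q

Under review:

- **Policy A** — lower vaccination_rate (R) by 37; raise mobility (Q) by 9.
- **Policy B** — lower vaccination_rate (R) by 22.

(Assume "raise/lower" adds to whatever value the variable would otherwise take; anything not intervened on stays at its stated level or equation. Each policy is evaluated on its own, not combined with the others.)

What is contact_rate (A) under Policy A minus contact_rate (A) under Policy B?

Policy A (R − 37, Q + 9):
  R = 35 − 37 = -2
  Q = 51 + 9 = 60
  A = 270 + 6·(-2) + 60 = 318
Policy B (R − 22):
  R = 35 − 22 = 13
  Q = 51
  A = 270 + 6·13 + 51 = 399
A: 318 − 399 = -81

-81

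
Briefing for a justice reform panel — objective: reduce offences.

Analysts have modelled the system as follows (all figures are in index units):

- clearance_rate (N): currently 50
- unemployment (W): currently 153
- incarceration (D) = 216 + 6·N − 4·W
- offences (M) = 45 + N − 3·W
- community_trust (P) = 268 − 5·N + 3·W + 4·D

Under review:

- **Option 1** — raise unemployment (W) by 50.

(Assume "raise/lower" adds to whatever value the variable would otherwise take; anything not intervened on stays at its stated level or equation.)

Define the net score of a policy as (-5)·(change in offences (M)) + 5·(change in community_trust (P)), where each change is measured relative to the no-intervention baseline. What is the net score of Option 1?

Baseline:
  N = 50
  W = 153
  D = 216 + 6·50 − 4·153 = -96
  M = 45 + 50 − 3·153 = -364
  P = 268 − 5·50 + 3·153 + 4·(-96) = 93
Option 1 (W + 50):
  N = 50
  W = 153 + 50 = 203
  D = 216 + 6·50 − 4·203 = -296
  M = 45 + 50 − 3·203 = -514
  P = 268 − 5·50 + 3·203 + 4·(-296) = -557
ΔM = -514 − (-364) = -150; ΔP = -557 − 93 = -650
Score = (-5)·(-150) + 5·(-650) = -2500

-2500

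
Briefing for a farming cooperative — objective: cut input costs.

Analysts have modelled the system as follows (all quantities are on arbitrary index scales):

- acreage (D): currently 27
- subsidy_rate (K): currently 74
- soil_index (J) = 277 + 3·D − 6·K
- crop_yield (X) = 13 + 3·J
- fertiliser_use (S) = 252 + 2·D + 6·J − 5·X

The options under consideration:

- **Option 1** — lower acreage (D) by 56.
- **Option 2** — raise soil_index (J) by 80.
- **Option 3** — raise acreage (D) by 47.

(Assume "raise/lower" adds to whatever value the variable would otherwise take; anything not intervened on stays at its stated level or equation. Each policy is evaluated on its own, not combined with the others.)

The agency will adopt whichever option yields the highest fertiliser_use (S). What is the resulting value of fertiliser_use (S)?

2415

Option 1 (D − 56):
  D = 27 − 56 = -29
  K = 74
  J = 277 + 3·(-29) − 6·74 = -254
  X = 13 + 3·(-254) = -749
  S = 252 + 2·(-29) + 6·(-254) − 5·(-749) = 2415
Option 2 (J + 80):
  D = 27
  K = 74
  J = 277 + 3·27 − 6·74 (+80 from intervention) = -6
  X = 13 + 3·(-6) = -5
  S = 252 + 2·27 + 6·(-6) − 5·(-5) = 295
Option 3 (D + 47):
  D = 27 + 47 = 74
  K = 74
  J = 277 + 3·74 − 6·74 = 55
  X = 13 + 3·55 = 178
  S = 252 + 2·74 + 6·55 − 5·178 = -160
Comparing — Option 1: S=2415, Option 2: S=295, Option 3: S=-160. Highest is 2415 (Option 1).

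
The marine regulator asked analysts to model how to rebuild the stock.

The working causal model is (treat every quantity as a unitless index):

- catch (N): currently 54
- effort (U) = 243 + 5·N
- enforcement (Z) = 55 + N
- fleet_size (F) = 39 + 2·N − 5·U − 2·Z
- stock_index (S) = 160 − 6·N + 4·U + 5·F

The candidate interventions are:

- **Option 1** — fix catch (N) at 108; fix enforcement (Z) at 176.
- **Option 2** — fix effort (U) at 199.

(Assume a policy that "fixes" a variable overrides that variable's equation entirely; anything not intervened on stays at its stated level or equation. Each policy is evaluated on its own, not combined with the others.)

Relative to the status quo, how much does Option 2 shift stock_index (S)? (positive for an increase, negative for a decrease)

Baseline:
  N = 54
  U = 243 + 5·54 = 513
  Z = 55 + 54 = 109
  F = 39 + 2·54 − 5·513 − 2·109 = -2636
  S = 160 − 6·54 + 4·513 + 5·(-2636) = -11292
Option 2 (U := 199):
  N = 54
  U = 199
  Z = 55 + 54 = 109
  F = 39 + 2·54 − 5·199 − 2·109 = -1066
  S = 160 − 6·54 + 4·199 + 5·(-1066) = -4698
Change in S: -4698 − (-11292) = 6594

6594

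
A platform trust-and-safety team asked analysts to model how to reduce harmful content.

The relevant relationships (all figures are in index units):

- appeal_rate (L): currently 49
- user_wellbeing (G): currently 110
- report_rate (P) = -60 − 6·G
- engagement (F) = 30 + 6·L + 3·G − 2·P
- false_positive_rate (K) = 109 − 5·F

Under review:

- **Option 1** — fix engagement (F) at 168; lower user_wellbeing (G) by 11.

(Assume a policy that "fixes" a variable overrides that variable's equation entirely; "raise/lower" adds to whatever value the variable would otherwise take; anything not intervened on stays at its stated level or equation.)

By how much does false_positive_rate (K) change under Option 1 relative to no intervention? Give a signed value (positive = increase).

Baseline:
  L = 49
  G = 110
  P = -60 − 6·110 = -720
  F = 30 + 6·49 + 3·110 − 2·(-720) = 2094
  K = 109 − 5·2094 = -10361
Option 1 (F := 168, G − 11):
  L = 49
  G = 110 − 11 = 99
  P = -60 − 6·99 = -654
  F = 168
  K = 109 − 5·168 = -731
Change in K: -731 − (-10361) = 9630

9630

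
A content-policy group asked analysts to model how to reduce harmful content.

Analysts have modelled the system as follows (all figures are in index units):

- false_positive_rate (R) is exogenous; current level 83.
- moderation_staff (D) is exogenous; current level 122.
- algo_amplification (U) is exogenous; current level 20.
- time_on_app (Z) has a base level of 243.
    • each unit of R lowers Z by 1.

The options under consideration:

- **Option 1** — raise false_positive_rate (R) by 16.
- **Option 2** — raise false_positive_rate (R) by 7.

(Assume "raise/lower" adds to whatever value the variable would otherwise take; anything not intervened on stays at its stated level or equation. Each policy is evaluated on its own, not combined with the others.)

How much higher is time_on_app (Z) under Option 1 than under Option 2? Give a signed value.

-9

Option 1 (R + 16):
  R = 83 + 16 = 99
  Z = 243 − 99 = 144
Option 2 (R + 7):
  R = 83 + 7 = 90
  Z = 243 − 90 = 153
Z: 144 − 153 = -9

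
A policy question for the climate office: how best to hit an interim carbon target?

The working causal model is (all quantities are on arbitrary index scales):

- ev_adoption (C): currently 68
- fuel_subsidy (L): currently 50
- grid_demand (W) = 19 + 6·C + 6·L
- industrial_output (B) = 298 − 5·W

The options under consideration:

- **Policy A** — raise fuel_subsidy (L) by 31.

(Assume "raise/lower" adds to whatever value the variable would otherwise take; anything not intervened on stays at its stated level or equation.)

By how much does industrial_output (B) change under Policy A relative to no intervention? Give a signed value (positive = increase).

Baseline:
  C = 68
  L = 50
  W = 19 + 6·68 + 6·50 = 727
  B = 298 − 5·727 = -3337
Policy A (L + 31):
  C = 68
  L = 50 + 31 = 81
  W = 19 + 6·68 + 6·81 = 913
  B = 298 − 5·913 = -4267
Change in B: -4267 − (-3337) = -930

-930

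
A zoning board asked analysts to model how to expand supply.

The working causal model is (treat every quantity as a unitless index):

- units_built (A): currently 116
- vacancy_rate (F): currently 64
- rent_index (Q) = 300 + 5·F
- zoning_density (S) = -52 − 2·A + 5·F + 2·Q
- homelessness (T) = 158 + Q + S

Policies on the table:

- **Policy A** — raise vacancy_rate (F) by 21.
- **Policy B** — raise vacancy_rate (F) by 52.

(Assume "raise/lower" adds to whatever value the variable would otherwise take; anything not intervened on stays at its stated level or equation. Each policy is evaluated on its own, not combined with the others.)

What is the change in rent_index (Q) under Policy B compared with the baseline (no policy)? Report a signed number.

260

Baseline:
  F = 64
  Q = 300 + 5·64 = 620
Policy B (F + 52):
  F = 64 + 52 = 116
  Q = 300 + 5·116 = 880
Change in Q: 880 − 620 = 260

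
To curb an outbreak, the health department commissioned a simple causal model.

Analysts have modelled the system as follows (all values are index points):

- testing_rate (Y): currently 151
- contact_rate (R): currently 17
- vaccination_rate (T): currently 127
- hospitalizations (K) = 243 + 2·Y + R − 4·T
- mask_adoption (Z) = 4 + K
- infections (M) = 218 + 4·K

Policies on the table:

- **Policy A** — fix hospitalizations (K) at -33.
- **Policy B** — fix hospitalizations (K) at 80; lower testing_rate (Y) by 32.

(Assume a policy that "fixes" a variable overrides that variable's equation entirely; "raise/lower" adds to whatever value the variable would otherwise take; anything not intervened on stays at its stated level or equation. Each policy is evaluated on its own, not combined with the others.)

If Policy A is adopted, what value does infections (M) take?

Policy A (K := -33):
  Y = 151
  R = 17
  T = 127
  K = -33
  M = 218 + 4·(-33) = 86

86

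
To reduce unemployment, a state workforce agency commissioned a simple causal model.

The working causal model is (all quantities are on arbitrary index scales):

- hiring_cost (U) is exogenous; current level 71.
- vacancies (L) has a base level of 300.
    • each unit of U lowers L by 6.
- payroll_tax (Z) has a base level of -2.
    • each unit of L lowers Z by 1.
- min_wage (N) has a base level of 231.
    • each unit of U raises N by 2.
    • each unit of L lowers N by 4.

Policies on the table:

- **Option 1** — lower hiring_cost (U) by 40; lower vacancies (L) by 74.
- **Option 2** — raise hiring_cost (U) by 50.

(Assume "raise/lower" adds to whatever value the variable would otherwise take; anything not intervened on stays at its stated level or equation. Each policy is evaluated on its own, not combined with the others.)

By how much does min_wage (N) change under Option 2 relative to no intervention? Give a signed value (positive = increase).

Baseline:
  U = 71
  L = 300 − 6·71 = -126
  N = 231 + 2·71 − 4·(-126) = 877
Option 2 (U + 50):
  U = 71 + 50 = 121
  L = 300 − 6·121 = -426
  N = 231 + 2·121 − 4·(-426) = 2177
Change in N: 2177 − 877 = 1300

1300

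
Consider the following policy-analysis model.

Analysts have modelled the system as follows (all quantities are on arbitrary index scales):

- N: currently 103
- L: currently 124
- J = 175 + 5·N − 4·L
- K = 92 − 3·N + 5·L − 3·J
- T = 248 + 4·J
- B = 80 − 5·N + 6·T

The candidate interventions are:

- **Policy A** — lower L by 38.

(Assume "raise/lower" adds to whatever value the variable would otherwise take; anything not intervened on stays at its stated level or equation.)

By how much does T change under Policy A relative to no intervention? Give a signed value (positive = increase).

Baseline:
  N = 103
  L = 124
  J = 175 + 5·103 − 4·124 = 194
  T = 248 + 4·194 = 1024
Policy A (L − 38):
  N = 103
  L = 124 − 38 = 86
  J = 175 + 5·103 − 4·86 = 346
  T = 248 + 4·346 = 1632
Change in T: 1632 − 1024 = 608

608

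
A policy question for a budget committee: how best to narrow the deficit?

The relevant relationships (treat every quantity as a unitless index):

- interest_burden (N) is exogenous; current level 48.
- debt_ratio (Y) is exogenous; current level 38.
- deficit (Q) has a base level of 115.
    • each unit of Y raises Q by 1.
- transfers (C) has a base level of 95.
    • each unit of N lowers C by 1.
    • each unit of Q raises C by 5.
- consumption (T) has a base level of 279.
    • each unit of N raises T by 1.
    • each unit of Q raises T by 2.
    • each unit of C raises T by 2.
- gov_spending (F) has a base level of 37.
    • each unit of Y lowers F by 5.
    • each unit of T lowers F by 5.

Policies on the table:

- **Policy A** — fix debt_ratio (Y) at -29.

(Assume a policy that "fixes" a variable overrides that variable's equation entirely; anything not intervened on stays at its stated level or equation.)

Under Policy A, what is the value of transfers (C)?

Policy A (Y := -29):
  N = 48
  Y = -29
  Q = 115 + (-29) = 86
  C = 95 − 48 + 5·86 = 477

477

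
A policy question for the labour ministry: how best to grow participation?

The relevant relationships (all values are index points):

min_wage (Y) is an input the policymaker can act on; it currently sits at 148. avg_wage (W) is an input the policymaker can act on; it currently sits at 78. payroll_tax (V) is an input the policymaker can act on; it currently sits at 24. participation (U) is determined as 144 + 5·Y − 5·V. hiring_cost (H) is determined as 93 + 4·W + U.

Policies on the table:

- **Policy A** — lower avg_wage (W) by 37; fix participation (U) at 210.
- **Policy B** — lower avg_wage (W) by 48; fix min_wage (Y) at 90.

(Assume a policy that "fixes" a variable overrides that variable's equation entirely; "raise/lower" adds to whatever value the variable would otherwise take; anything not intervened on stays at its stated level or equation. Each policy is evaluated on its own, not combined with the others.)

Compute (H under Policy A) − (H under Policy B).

Policy A (W − 37, U := 210):
  Y = 148
  W = 78 − 37 = 41
  V = 24
  U = 210
  H = 93 + 4·41 + 210 = 467
Policy B (W − 48, Y := 90):
  Y = 90
  W = 78 − 48 = 30
  V = 24
  U = 144 + 5·90 − 5·24 = 474
  H = 93 + 4·30 + 474 = 687
H: 467 − 687 = -220

-220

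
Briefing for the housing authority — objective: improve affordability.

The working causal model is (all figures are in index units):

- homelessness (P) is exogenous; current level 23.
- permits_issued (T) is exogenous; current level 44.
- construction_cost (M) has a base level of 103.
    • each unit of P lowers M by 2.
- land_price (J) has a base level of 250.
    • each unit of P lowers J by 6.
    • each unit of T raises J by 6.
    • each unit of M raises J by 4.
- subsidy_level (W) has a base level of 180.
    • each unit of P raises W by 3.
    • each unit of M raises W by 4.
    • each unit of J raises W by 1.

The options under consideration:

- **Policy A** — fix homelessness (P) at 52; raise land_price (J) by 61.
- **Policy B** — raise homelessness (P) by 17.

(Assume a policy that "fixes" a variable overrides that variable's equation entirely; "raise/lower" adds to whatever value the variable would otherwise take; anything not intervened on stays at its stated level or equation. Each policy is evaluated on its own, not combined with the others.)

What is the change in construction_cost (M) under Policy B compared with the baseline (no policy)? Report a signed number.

Baseline:
  P = 23
  M = 103 − 2·23 = 57
Policy B (P + 17):
  P = 23 + 17 = 40
  M = 103 − 2·40 = 23
Change in M: 23 − 57 = -34

-34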